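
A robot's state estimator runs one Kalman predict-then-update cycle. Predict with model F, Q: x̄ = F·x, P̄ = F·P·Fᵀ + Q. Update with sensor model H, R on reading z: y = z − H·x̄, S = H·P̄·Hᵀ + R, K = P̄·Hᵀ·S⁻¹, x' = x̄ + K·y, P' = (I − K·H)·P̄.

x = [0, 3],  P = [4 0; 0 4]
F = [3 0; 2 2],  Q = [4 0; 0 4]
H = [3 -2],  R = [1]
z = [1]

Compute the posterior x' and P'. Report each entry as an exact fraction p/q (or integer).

x' = [936/217, 6]
P' = [3496/217 24; 24 36]

x̄ = F·x = [0, 6]
P̄ = F·P·Fᵀ + Q = [40 24; 24 36]
y = z − H·x̄ = [13]
S = H·P̄·Hᵀ + R = [217]
K = P̄·Hᵀ·S⁻¹ = [72/217; 0]
x' = x̄ + K·y = [936/217, 6]
P' = (I − K·H)·P̄ = [3496/217 24; 24 36]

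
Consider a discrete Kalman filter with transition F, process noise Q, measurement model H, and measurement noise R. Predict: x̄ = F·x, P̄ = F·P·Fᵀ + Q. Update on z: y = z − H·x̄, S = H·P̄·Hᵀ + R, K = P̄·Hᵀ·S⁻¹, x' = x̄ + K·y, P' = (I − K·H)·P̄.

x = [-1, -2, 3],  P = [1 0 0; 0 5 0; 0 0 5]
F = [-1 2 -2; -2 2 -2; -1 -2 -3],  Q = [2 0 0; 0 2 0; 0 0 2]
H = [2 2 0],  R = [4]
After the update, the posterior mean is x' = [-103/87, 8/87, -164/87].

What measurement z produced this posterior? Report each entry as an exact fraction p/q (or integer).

z = [-2]

x̄ = F·x = [-9, -8, -4]
P̄ = F·P·Fᵀ + Q = [43 42 11; 42 46 12; 11 12 68]
S = H·P̄·Hᵀ + R = [696]
K = P̄·Hᵀ·S⁻¹ = [85/348; 22/87; 23/348]
x' − x̄ = [680/87, 704/87, 184/87] = K·y
y = (KᵀK)⁻¹·Kᵀ·(x' − x̄) = [32]
z = y + H·x̄ = [32] + [-34] = [-2]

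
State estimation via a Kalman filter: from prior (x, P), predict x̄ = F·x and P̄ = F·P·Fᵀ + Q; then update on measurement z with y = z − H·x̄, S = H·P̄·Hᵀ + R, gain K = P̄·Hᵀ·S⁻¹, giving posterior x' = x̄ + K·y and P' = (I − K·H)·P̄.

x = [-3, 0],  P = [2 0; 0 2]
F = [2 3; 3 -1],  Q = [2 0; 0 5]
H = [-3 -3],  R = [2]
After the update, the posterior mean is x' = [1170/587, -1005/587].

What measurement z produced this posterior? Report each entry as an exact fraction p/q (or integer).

x̄ = F·x = [-6, -9]
P̄ = F·P·Fᵀ + Q = [28 6; 6 25]
S = H·P̄·Hᵀ + R = [587]
K = P̄·Hᵀ·S⁻¹ = [-102/587; -93/587]
x' − x̄ = [4692/587, 4278/587] = K·y
y = (KᵀK)⁻¹·Kᵀ·(x' − x̄) = [-46]
z = y + H·x̄ = [-46] + [45] = [-1]

z = [-1]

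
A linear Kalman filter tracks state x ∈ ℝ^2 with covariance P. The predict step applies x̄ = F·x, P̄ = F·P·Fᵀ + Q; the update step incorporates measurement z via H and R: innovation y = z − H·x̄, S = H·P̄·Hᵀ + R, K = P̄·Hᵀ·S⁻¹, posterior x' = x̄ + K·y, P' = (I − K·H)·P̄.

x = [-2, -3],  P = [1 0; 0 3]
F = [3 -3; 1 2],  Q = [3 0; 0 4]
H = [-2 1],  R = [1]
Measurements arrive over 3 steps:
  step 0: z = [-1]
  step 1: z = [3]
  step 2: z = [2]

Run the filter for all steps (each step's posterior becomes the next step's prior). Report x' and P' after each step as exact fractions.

step 0: x' = [-13/6, -97/18], P' = [53/26 287/78; 287/78 1769/234]
step 1: x' = [-32793/60239, 106876/60239], P' = [95559/60239 173682/60239; 173682/60239 372497/60239]
step 2: x' = [-11278091/4452762, -40053479/13358286], P' = [2275219/1484254 12330931/4452762; 12330931/4452762 79361335/13358286]

step 0: x̄ = F·x = [3, -8]
step 0: P̄ = F·P·Fᵀ + Q = [39 -15; -15 17]
step 0: y = z − H·x̄ = [13]
step 0: S = H·P̄·Hᵀ + R = [234]
step 0: K = P̄·Hᵀ·S⁻¹ = [-31/78; 47/234]
step 0: x' = x̄ + K·y = [-13/6, -97/18]
step 0: P' = (I − K·H)·P̄ = [53/26 287/78; 287/78 1769/234]
step 1: x̄ = F·x = [29/3, -233/18]
step 1: P̄ = F·P·Fᵀ + Q = [301/13 -1100/39; -1100/39 11933/234]
step 1: y = z − H·x̄ = [635/18]
step 1: S = H·P̄·Hᵀ + R = [60239/234]
step 1: K = P̄·Hᵀ·S⁻¹ = [-17436/60239; 25133/60239]
step 1: x' = x̄ + K·y = [-32793/60239, 106876/60239]
step 1: P' = (I − K·H)·P̄ = [95559/60239 173682/60239; 173682/60239 372497/60239]
step 2: x̄ = F·x = [-419007/60239, 180959/60239]
step 2: P̄ = F·P·Fᵀ + Q = [1266945/60239 -1427259/60239; -1427259/60239 2521231/60239]
step 2: y = z − H·x̄ = [-898495/60239]
step 2: S = H·P̄·Hᵀ + R = [13358286/60239]
step 2: K = P̄·Hᵀ·S⁻¹ = [-1320383/4452762; 5375749/13358286]
step 2: x' = x̄ + K·y = [-11278091/4452762, -40053479/13358286]
step 2: P' = (I − K·H)·P̄ = [2275219/1484254 12330931/4452762; 12330931/4452762 79361335/13358286]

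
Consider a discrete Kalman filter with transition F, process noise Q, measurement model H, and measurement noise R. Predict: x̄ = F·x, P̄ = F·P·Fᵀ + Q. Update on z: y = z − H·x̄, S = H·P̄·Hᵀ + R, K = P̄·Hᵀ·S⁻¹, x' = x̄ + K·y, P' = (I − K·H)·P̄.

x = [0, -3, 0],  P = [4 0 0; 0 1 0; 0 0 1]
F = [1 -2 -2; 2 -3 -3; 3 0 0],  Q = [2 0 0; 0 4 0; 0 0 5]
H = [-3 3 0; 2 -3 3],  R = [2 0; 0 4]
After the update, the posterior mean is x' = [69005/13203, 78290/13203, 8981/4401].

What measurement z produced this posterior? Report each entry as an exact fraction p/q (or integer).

z = [2, -1]

x̄ = F·x = [6, 9, 0]
P̄ = F·P·Fᵀ + Q = [14 20 12; 20 38 24; 12 24 41]
S = H·P̄·Hᵀ + R = [110 -18; -18 243]
K = P̄·Hᵀ·S⁻¹ = [247/1467 382/13203; 727/1467 376/13203; 187/489 1483/4401]
x' − x̄ = [-10213/13203, -40537/13203, 8981/4401] = K·y
y = (KᵀK)⁻¹·Kᵀ·(x' − x̄) = [-7, 14]
z = y + H·x̄ = [-7, 14] + [9, -15] = [2, -1]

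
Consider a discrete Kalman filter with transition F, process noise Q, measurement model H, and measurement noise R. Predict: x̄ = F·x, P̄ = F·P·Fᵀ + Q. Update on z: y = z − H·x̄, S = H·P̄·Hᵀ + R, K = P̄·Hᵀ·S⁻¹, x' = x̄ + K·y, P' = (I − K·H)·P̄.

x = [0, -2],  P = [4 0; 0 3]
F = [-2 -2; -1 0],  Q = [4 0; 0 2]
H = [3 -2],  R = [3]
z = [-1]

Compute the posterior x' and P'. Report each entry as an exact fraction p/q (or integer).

x' = [-164/219, -52/73]
P' = [608/219 264/73; 264/73 390/73]

x̄ = F·x = [4, 0]
P̄ = F·P·Fᵀ + Q = [32 8; 8 6]
y = z − H·x̄ = [-13]
S = H·P̄·Hᵀ + R = [219]
K = P̄·Hᵀ·S⁻¹ = [80/219; 4/73]
x' = x̄ + K·y = [-164/219, -52/73]
P' = (I − K·H)·P̄ = [608/219 264/73; 264/73 390/73]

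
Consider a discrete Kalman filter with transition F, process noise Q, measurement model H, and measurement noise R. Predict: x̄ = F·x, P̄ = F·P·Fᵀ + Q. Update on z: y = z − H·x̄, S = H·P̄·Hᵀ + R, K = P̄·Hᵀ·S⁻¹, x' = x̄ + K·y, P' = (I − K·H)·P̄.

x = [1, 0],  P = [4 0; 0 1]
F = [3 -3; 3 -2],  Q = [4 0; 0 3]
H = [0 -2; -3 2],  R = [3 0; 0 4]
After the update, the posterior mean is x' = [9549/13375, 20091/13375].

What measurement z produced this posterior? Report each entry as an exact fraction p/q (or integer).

z = [-3, 1]

x̄ = F·x = [3, 3]
P̄ = F·P·Fᵀ + Q = [49 42; 42 43]
S = H·P̄·Hᵀ + R = [175 80; 80 113]
K = P̄·Hᵀ·S⁻¹ = [-4452/13375 -861/2675; -6518/13375 -24/2675]
x' − x̄ = [-30576/13375, -20034/13375] = K·y
y = (KᵀK)⁻¹·Kᵀ·(x' − x̄) = [3, 4]
z = y + H·x̄ = [3, 4] + [-6, -3] = [-3, 1]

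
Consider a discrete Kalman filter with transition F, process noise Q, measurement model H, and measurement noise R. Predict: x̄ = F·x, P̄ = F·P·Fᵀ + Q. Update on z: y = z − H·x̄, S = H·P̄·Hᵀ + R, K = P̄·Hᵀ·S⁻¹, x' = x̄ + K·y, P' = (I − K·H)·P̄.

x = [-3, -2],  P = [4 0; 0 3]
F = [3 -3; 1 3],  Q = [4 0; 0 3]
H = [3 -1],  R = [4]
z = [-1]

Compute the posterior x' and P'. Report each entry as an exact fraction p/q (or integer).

x̄ = F·x = [-3, -9]
P̄ = F·P·Fᵀ + Q = [67 -15; -15 34]
y = z − H·x̄ = [-1]
S = H·P̄·Hᵀ + R = [731]
K = P̄·Hᵀ·S⁻¹ = [216/731; -79/731]
x' = x̄ + K·y = [-2409/731, -6500/731]
P' = (I − K·H)·P̄ = [2321/731 6099/731; 6099/731 18613/731]

x' = [-2409/731, -6500/731]
P' = [2321/731 6099/731; 6099/731 18613/731]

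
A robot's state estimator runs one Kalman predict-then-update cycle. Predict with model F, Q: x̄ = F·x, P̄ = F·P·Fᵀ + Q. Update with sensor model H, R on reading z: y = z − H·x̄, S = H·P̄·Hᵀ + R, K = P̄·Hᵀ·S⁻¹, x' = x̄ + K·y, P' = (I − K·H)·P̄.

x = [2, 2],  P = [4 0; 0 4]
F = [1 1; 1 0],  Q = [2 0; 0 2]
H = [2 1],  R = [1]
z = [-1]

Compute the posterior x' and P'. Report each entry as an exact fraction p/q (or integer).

x̄ = F·x = [4, 2]
P̄ = F·P·Fᵀ + Q = [10 4; 4 6]
y = z − H·x̄ = [-11]
S = H·P̄·Hᵀ + R = [63]
K = P̄·Hᵀ·S⁻¹ = [8/21; 2/9]
x' = x̄ + K·y = [-4/21, -4/9]
P' = (I − K·H)·P̄ = [6/7 -4/3; -4/3 26/9]

x' = [-4/21, -4/9]
P' = [6/7 -4/3; -4/3 26/9]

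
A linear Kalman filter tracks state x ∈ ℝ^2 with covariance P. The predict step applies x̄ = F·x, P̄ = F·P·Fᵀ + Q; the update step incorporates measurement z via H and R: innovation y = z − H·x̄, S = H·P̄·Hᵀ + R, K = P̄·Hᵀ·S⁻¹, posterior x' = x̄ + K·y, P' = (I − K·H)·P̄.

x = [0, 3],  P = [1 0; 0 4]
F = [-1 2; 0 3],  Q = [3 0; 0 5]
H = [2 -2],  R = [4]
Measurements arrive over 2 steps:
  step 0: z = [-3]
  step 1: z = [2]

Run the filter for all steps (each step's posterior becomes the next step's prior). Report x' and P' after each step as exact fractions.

step 0: x' = [39/7, 201/28], P' = [132/7 134/7; 134/7 285/14]
step 1: x' = [6649/2422, 2306/1211], P' = [12135/1211 12667/1211; 12667/1211 14396/1211]

step 0: x̄ = F·x = [6, 9]
step 0: P̄ = F·P·Fᵀ + Q = [20 24; 24 41]
step 0: y = z − H·x̄ = [3]
step 0: S = H·P̄·Hᵀ + R = [56]
step 0: K = P̄·Hᵀ·S⁻¹ = [-1/7; -17/28]
step 0: x' = x̄ + K·y = [39/7, 201/28]
step 0: P' = (I − K·H)·P̄ = [132/7 134/7; 134/7 285/14]
step 1: x̄ = F·x = [123/14, 603/28]
step 1: P̄ = F·P·Fᵀ + Q = [187/7 453/7; 453/7 2635/14]
step 1: y = z − H·x̄ = [55/2]
step 1: S = H·P̄·Hᵀ + R = [346]
step 1: K = P̄·Hᵀ·S⁻¹ = [-38/173; -247/346]
step 1: x' = x̄ + K·y = [6649/2422, 2306/1211]
step 1: P' = (I − K·H)·P̄ = [12135/1211 12667/1211; 12667/1211 14396/1211]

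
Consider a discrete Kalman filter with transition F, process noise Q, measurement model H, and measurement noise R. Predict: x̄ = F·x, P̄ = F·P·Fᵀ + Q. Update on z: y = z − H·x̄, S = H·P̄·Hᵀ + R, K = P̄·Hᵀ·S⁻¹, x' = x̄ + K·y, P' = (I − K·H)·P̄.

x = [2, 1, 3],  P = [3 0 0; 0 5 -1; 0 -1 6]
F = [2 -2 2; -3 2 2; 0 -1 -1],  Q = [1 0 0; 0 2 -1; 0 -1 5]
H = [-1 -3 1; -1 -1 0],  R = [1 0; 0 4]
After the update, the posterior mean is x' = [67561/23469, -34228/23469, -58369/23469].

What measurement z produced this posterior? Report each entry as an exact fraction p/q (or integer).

z = [-1, -1]

x̄ = F·x = [8, 2, -4]
P̄ = F·P·Fᵀ + Q = [65 -14 -2; -14 65 -19; -2 -19 14]
S = H·P̄·Hᵀ + R = [699 225; 225 106]
K = P̄·Hᵀ·S⁻¹ = [8825/23469 -10008/7823; -9725/23469 3117/7823; 3013/23469 -582/7823]
x' − x̄ = [-120191/23469, -81166/23469, 35507/23469] = K·y
y = (KᵀK)⁻¹·Kᵀ·(x' − x̄) = [17, 9]
z = y + H·x̄ = [17, 9] + [-18, -10] = [-1, -1]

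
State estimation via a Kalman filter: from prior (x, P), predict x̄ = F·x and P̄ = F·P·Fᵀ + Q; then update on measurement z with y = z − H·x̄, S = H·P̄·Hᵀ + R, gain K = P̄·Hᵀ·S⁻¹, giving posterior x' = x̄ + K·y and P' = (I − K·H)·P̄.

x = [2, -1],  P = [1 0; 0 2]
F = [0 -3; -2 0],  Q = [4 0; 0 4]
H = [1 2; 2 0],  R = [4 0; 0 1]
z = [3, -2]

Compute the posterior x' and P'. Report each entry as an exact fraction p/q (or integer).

x' = [-1409/1613, 2060/1613]
P' = [396/1613 -176/1613; -176/1613 1512/1613]

x̄ = F·x = [3, -4]
P̄ = F·P·Fᵀ + Q = [22 0; 0 8]
y = z − H·x̄ = [8, -8]
S = H·P̄·Hᵀ + R = [58 44; 44 89]
K = P̄·Hᵀ·S⁻¹ = [11/1613 792/1613; 712/1613 -352/1613]
x' = x̄ + K·y = [-1409/1613, 2060/1613]
P' = (I − K·H)·P̄ = [396/1613 -176/1613; -176/1613 1512/1613]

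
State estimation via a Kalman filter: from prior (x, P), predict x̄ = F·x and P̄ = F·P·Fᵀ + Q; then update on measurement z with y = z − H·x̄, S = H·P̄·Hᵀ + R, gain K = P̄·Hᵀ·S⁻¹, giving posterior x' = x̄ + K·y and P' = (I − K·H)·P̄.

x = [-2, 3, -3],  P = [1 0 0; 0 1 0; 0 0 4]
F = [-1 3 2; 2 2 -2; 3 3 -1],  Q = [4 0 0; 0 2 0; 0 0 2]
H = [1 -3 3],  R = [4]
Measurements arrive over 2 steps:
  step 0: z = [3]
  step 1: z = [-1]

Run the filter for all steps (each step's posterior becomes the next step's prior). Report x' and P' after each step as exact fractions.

step 0: x̄ = F·x = [5, 8, 6]
step 0: P̄ = F·P·Fᵀ + Q = [30 -12 -2; -12 26 20; -2 20 24]
step 0: y = z − H·x̄ = [4]
step 0: S = H·P̄·Hᵀ + R = [184]
step 0: K = P̄·Hᵀ·S⁻¹ = [15/46; -15/92; 5/92]
step 0: x' = x̄ + K·y = [145/23, 169/23, 143/23]
step 0: P' = (I − K·H)·P̄ = [240/23 -51/23 -121/23; -51/23 971/46 995/46; -121/23 995/46 1079/46]
step 1: x̄ = F·x = [648/23, 342/23, 799/23]
step 1: P̄ = F·P·Fᵀ + Q = [27239/46 -1650/23 2910/23; -1650/23 1686/23 1808/23; 2910/23 1808/23 3938/23]
step 1: y = z − H·x̄ = [-2042/23]
step 1: S = H·P̄·Hᵀ + R = [118287/46]
step 1: K = P̄·Hᵀ·S⁻¹ = [54599/118287; -856/39429; 6200/39429]
step 1: x' = x̄ + K·y = [-1514834/118287, 662290/39429, 819277/39429]
step 1: P' = (I − K·H)·P̄ = [5238452/118287 -1812586/39429 -2370370/39429; -1812586/39429 947510/13143 1148528/13143; -2370370/39429 1148528/13143 1414658/13143]

step 0: x' = [145/23, 169/23, 143/23], P' = [240/23 -51/23 -121/23; -51/23 971/46 995/46; -121/23 995/46 1079/46]
step 1: x' = [-1514834/118287, 662290/39429, 819277/39429], P' = [5238452/118287 -1812586/39429 -2370370/39429; -1812586/39429 947510/13143 1148528/13143; -2370370/39429 1148528/13143 1414658/13143]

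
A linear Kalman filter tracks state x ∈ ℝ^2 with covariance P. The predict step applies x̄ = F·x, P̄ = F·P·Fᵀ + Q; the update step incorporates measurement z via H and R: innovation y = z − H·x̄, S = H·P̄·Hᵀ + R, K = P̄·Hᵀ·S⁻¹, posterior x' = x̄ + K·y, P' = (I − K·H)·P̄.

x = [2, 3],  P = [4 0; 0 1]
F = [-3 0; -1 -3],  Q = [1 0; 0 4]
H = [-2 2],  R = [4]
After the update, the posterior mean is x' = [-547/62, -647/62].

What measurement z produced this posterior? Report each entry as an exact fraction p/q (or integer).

x̄ = F·x = [-6, -11]
P̄ = F·P·Fᵀ + Q = [37 12; 12 17]
S = H·P̄·Hᵀ + R = [124]
K = P̄·Hᵀ·S⁻¹ = [-25/62; 5/62]
x' − x̄ = [-175/62, 35/62] = K·y
y = (KᵀK)⁻¹·Kᵀ·(x' − x̄) = [7]
z = y + H·x̄ = [7] + [-10] = [-3]

z = [-3]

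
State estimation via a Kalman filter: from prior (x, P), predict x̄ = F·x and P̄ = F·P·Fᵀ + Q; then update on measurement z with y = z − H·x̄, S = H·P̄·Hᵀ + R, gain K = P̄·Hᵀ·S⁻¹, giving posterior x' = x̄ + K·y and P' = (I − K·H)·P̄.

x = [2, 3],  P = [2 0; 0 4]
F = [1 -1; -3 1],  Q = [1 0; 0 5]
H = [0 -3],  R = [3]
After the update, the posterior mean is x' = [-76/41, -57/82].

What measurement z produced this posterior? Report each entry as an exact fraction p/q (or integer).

z = [2]

x̄ = F·x = [-1, -3]
P̄ = F·P·Fᵀ + Q = [7 -10; -10 27]
S = H·P̄·Hᵀ + R = [246]
K = P̄·Hᵀ·S⁻¹ = [5/41; -27/82]
x' − x̄ = [-35/41, 189/82] = K·y
y = (KᵀK)⁻¹·Kᵀ·(x' − x̄) = [-7]
z = y + H·x̄ = [-7] + [9] = [2]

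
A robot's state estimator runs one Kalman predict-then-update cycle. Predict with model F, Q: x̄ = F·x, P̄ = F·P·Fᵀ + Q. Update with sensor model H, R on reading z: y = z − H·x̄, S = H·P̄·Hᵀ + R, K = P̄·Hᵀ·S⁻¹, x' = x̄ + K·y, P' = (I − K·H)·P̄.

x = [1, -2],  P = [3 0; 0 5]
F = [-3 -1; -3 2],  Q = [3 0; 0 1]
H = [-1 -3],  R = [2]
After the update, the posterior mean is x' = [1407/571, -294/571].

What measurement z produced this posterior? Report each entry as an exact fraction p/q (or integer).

z = [-1]

x̄ = F·x = [-1, -7]
P̄ = F·P·Fᵀ + Q = [35 17; 17 48]
S = H·P̄·Hᵀ + R = [571]
K = P̄·Hᵀ·S⁻¹ = [-86/571; -161/571]
x' − x̄ = [1978/571, 3703/571] = K·y
y = (KᵀK)⁻¹·Kᵀ·(x' − x̄) = [-23]
z = y + H·x̄ = [-23] + [22] = [-1]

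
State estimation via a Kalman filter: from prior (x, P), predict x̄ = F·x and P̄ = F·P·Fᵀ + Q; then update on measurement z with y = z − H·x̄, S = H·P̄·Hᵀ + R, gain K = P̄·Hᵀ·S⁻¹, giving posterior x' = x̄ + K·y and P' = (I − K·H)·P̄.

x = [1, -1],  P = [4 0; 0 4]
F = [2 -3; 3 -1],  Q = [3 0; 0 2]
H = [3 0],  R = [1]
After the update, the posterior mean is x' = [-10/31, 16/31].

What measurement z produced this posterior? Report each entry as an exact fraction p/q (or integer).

x̄ = F·x = [5, 4]
P̄ = F·P·Fᵀ + Q = [55 36; 36 42]
S = H·P̄·Hᵀ + R = [496]
K = P̄·Hᵀ·S⁻¹ = [165/496; 27/124]
x' − x̄ = [-165/31, -108/31] = K·y
y = (KᵀK)⁻¹·Kᵀ·(x' − x̄) = [-16]
z = y + H·x̄ = [-16] + [15] = [-1]

z = [-1]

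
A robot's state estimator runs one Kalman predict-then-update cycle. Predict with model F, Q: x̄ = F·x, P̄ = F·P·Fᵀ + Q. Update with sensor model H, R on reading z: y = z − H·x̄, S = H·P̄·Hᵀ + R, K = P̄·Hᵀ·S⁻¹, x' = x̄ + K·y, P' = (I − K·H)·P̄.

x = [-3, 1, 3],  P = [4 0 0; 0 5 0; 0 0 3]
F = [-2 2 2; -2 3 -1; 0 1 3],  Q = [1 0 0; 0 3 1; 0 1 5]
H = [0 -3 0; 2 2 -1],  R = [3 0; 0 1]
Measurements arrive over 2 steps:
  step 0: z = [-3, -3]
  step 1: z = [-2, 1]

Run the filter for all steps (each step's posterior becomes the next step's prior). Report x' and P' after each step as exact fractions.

step 0: x̄ = F·x = [14, 6, 10]
step 0: P̄ = F·P·Fᵀ + Q = [49 40 28; 40 67 7; 28 7 37]
step 0: y = z − H·x̄ = [15, -33]
step 0: S = H·P̄·Hᵀ + R = [606 -621; -621 682]
step 0: K = P̄·Hᵀ·S⁻¹ = [290/709 420/709; -2845/9217 207/9217; 2057/9217 2319/9217]
step 0: x' = x̄ + K·y = [416/709, 5796/9217, 46498/9217]
step 0: P' = (I − K·H)·P̄ = [6541/709 -290/709 12082/709; -290/709 2845/9217 -2057/9217; 12082/709 -2057/9217 307699/9217]
step 1: x̄ = F·x = [93772/9217, -39926/9217, 145290/9217]
step 1: P̄ = F·P·Fᵀ + Q = [348701/9217 -542856/9217 900572/9217; -542856/9217 1386933/9217 -1856657/9217; 900572/9217 -1856657/9217 2805879/9217]
step 1: y = z − H·x̄ = [-138212/9217, 46815/9217]
step 1: S = H·P̄·Hᵀ + R = [12510048/9217 -10634433/9217; -10634433/9217 9239124/9217]
step 1: K = P̄·Hᵀ·S⁻¹ = [48461626/90077013 43214408/90077013; -26945963/90077013 3544811/90077013; 15525379/30025671 2537147/30025671]
step 1: x' = x̄ + K·y = [409222732/90077013, 31874899/90077013, 253380991/30025671]
step 1: P' = (I − K·H)·P̄ = [888050753/90077013 -48461626/90077013 545321282/30025671; -48461626/90077013 26945963/90077013 -15525379/30025671; 545321282/30025671 -15525379/30025671 352351553/10008557]

step 0: x' = [416/709, 5796/9217, 46498/9217], P' = [6541/709 -290/709 12082/709; -290/709 2845/9217 -2057/9217; 12082/709 -2057/9217 307699/9217]
step 1: x' = [409222732/90077013, 31874899/90077013, 253380991/30025671], P' = [888050753/90077013 -48461626/90077013 545321282/30025671; -48461626/90077013 26945963/90077013 -15525379/30025671; 545321282/30025671 -15525379/30025671 352351553/10008557]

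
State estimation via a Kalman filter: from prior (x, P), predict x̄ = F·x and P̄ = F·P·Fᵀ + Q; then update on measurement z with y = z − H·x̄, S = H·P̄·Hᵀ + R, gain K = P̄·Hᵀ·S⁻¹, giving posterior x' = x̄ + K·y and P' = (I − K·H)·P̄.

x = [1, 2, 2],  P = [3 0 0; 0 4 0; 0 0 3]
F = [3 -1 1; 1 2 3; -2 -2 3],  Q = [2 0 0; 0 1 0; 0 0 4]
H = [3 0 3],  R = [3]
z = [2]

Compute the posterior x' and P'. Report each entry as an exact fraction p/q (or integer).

x' = [17/8, 85/8, -29/20]
P' = [183/8 35/8 -91/4; 35/8 2497/56 -121/28; -91/4 -121/28 1607/70]

x̄ = F·x = [3, 11, 0]
P̄ = F·P·Fᵀ + Q = [36 10 -1; 10 47 5; -1 5 59]
y = z − H·x̄ = [-7]
S = H·P̄·Hᵀ + R = [840]
K = P̄·Hᵀ·S⁻¹ = [1/8; 3/56; 29/140]
x' = x̄ + K·y = [17/8, 85/8, -29/20]
P' = (I − K·H)·P̄ = [183/8 35/8 -91/4; 35/8 2497/56 -121/28; -91/4 -121/28 1607/70]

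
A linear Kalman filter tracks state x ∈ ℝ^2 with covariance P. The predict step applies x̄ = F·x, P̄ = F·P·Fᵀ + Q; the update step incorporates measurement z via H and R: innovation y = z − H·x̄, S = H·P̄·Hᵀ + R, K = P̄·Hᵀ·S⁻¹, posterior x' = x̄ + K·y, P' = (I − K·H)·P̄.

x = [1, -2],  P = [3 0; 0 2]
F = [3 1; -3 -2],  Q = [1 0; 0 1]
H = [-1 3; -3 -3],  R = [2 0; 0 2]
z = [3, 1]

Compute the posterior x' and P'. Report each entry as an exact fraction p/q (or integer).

x' = [-238/269, 186/269]
P' = [1101/4573 -388/4573; -388/4573 631/4573]

x̄ = F·x = [1, 1]
P̄ = F·P·Fᵀ + Q = [30 -31; -31 36]
y = z − H·x̄ = [1, 7]
S = H·P̄·Hᵀ + R = [542 -48; -48 38]
K = P̄·Hᵀ·S⁻¹ = [-2265/9146 -2139/9146; 2281/9146 -729/9146]
x' = x̄ + K·y = [-238/269, 186/269]
P' = (I − K·H)·P̄ = [1101/4573 -388/4573; -388/4573 631/4573]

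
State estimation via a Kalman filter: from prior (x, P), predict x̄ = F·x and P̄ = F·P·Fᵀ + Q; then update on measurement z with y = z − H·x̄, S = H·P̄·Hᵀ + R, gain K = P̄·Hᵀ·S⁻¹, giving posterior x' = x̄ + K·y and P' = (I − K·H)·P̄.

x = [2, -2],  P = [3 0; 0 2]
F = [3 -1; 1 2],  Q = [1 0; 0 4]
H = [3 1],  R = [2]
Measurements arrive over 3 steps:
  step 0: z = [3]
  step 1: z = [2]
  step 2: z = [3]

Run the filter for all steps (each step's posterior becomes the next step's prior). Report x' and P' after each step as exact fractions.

step 0: x' = [731/317, -1204/317], P' = [485/317 -1265/317; -1265/317 3855/317]
step 1: x' = [-683/8241, 20107/8241], P' = [149257/82410 -376169/82410; -376169/82410 1077253/82410]
step 2: x' = [50308/2751387, 7988437/2751387], P' = [14326609/8254161 -35851567/8254161; -35851567/8254161 102568363/8254161]

step 0: x̄ = F·x = [8, -2]
step 0: P̄ = F·P·Fᵀ + Q = [30 5; 5 15]
step 0: y = z − H·x̄ = [-19]
step 0: S = H·P̄·Hᵀ + R = [317]
step 0: K = P̄·Hᵀ·S⁻¹ = [95/317; 30/317]
step 0: x' = x̄ + K·y = [731/317, -1204/317]
step 0: P' = (I − K·H)·P̄ = [485/317 -1265/317; -1265/317 3855/317]
step 1: x̄ = F·x = [3397/317, -1677/317]
step 1: P̄ = F·P·Fᵀ + Q = [16127/317 -12580/317; -12580/317 12113/317]
step 1: y = z − H·x̄ = [-7880/317]
step 1: S = H·P̄·Hᵀ + R = [82410/317]
step 1: K = P̄·Hᵀ·S⁻¹ = [35801/82410; -25627/82410]
step 1: x' = x̄ + K·y = [-683/8241, 20107/8241]
step 1: P' = (I − K·H)·P̄ = [149257/82410 -376169/82410; -376169/82410 1077253/82410]
step 2: x̄ = F·x = [-22156/8241, 13177/2747]
step 2: P̄ = F·P·Fᵀ + Q = [475999/8241 -119586/2747; -119586/2747 1094411/27470]
step 2: y = z − H·x̄ = [420/67]
step 2: S = H·P̄·Hᵀ + R = [201321/670]
step 2: K = P̄·Hᵀ·S⁻¹ = [86930/201321; -60809/201321]
step 2: x' = x̄ + K·y = [50308/2751387, 7988437/2751387]
step 2: P' = (I − K·H)·P̄ = [14326609/8254161 -35851567/8254161; -35851567/8254161 102568363/8254161]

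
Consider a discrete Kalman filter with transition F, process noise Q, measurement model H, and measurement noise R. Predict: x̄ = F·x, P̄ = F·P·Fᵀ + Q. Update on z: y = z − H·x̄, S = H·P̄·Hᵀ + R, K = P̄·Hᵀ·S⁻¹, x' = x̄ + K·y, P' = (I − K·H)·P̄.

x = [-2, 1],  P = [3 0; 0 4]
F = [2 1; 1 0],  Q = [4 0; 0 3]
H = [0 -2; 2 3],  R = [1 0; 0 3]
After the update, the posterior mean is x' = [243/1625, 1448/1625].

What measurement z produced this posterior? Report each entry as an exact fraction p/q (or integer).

z = [-2, 3]

x̄ = F·x = [-3, -2]
P̄ = F·P·Fᵀ + Q = [20 6; 6 6]
S = H·P̄·Hᵀ + R = [25 -60; -60 209]
K = P̄·Hᵀ·S⁻¹ = [972/1625 146/325; -708/1625 6/325]
x' − x̄ = [5118/1625, 4698/1625] = K·y
y = (KᵀK)⁻¹·Kᵀ·(x' − x̄) = [-6, 15]
z = y + H·x̄ = [-6, 15] + [4, -12] = [-2, 3]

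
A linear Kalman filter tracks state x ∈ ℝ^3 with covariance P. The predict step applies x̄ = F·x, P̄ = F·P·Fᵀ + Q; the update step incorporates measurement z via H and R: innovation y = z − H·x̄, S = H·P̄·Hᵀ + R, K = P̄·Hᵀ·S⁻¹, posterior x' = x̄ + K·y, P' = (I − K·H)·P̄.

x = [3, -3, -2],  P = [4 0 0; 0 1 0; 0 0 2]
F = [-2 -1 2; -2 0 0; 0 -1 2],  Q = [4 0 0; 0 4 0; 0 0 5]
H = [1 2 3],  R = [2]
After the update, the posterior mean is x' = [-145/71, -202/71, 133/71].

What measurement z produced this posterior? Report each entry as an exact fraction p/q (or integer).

z = [-2]

x̄ = F·x = [-7, -6, -1]
P̄ = F·P·Fᵀ + Q = [29 16 9; 16 20 0; 9 0 14]
S = H·P̄·Hᵀ + R = [355]
K = P̄·Hᵀ·S⁻¹ = [88/355; 56/355; 51/355]
x' − x̄ = [352/71, 224/71, 204/71] = K·y
y = (KᵀK)⁻¹·Kᵀ·(x' − x̄) = [20]
z = y + H·x̄ = [20] + [-22] = [-2]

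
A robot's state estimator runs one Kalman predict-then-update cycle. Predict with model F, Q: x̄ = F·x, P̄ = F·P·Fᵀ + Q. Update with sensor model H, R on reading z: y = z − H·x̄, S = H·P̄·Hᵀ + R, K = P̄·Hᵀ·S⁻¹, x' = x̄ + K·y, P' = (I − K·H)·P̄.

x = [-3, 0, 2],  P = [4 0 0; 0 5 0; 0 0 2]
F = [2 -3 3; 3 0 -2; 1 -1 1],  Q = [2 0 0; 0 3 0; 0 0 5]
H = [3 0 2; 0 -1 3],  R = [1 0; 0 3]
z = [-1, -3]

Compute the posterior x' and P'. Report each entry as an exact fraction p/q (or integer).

x̄ = F·x = [0, -13, -1]
P̄ = F·P·Fᵀ + Q = [81 12 29; 12 47 8; 29 8 16]
y = z − H·x̄ = [1, -13]
S = H·P̄·Hᵀ + R = [1142 305; 305 146]
K = P̄·Hᵀ·S⁻¹ = [21071/73707 -6155/73707; 4869/24569 -14042/24569; 5174/73707 9385/73707]
x' = x̄ + K·y = [101086/73707, -131982/24569, -190538/73707]
P' = (I − K·H)·P̄ = [89521/73707 -117591/24569 -123746/73707; -117591/24569 578589/24569 178821/24569; -123746/73707 178821/24569 188206/73707]

x' = [101086/73707, -131982/24569, -190538/73707]
P' = [89521/73707 -117591/24569 -123746/73707; -117591/24569 578589/24569 178821/24569; -123746/73707 178821/24569 188206/73707]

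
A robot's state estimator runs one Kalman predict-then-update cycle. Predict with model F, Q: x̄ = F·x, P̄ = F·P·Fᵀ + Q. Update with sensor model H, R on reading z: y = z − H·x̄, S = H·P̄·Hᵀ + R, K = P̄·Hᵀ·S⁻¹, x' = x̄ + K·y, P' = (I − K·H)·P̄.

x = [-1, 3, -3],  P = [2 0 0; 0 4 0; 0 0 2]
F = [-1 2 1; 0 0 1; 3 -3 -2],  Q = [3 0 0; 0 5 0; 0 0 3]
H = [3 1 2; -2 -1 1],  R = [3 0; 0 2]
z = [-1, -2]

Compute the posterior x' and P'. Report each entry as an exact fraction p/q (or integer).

x' = [37723/20501, -67293/20501, -33967/20501]
P' = [25205/20501 -49633/20501 -9961/20501; -49633/20501 118982/20501 17636/20501; -9961/20501 17636/20501 14900/20501]

x̄ = F·x = [4, -3, -6]
P̄ = F·P·Fᵀ + Q = [23 2 -34; 2 7 -4; -34 -4 65]
y = z − H·x̄ = [2, 9]
S = H·P̄·Hᵀ + R = [65 13; 13 318]
K = P̄·Hᵀ·S⁻¹ = [2020/20501 -413/1577; 1785/20501 -80/1577; 5851/20501 661/1577]
x' = x̄ + K·y = [37723/20501, -67293/20501, -33967/20501]
P' = (I − K·H)·P̄ = [25205/20501 -49633/20501 -9961/20501; -49633/20501 118982/20501 17636/20501; -9961/20501 17636/20501 14900/20501]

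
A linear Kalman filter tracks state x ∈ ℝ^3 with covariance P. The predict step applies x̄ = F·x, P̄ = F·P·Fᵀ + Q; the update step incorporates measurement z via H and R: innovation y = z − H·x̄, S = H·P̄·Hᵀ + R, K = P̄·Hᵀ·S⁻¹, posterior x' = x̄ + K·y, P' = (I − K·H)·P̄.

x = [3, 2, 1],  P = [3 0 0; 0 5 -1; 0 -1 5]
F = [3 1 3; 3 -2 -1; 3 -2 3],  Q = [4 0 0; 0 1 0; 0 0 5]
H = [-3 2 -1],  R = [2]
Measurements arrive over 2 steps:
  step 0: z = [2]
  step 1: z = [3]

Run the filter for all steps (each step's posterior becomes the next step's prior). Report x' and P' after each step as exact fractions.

step 0: x' = [116/35, 43/8, -39/35], P' = [313/35 35/2 303/35; 35/2 1533/32 173/4; 303/35 173/4 2133/35]
step 1: x' = [100379417/24719295, 93156404/24719295, -62968936/8239765], P' = [409849091/24719295 411691742/24719295 -131570013/8239765; 411691742/24719295 457381409/24719295 -108440636/8239765; -131570013/8239765 -108440636/8239765 179513387/8239765]

step 0: x̄ = F·x = [14, 4, 8]
step 0: P̄ = F·P·Fᵀ + Q = [75 9 65; 9 49 36; 65 36 109]
step 0: y = z − H·x̄ = [44]
step 0: S = H·P̄·Hᵀ + R = [1120]
step 0: K = P̄·Hᵀ·S⁻¹ = [-17/70; 1/32; -29/140]
step 0: x' = x̄ + K·y = [116/35, 43/8, -39/35]
step 0: P' = (I − K·H)·P̄ = [313/35 35/2 303/35; 35/2 1533/32 173/4; 303/35 173/4 2133/35]
step 1: x̄ = F·x = [479/40, 43/140, -83/20]
step 1: P̄ = F·P·Fᵀ + Q = [192193/160 -40117/80 40539/80; -40117/80 68631/280 -9671/40; 40539/80 -9671/40 10097/40]
step 1: y = z − H·x̄ = [1913/56]
step 1: S = H·P̄·Hᵀ + R = [4943859/224]
step 1: K = P̄·Hᵀ·S⁻¹ = [-1145375/4943859; 500950/4943859; -168462/1647953]
step 1: x' = x̄ + K·y = [100379417/24719295, 93156404/24719295, -62968936/8239765]
step 1: P' = (I − K·H)·P̄ = [409849091/24719295 411691742/24719295 -131570013/8239765; 411691742/24719295 457381409/24719295 -108440636/8239765; -131570013/8239765 -108440636/8239765 179513387/8239765]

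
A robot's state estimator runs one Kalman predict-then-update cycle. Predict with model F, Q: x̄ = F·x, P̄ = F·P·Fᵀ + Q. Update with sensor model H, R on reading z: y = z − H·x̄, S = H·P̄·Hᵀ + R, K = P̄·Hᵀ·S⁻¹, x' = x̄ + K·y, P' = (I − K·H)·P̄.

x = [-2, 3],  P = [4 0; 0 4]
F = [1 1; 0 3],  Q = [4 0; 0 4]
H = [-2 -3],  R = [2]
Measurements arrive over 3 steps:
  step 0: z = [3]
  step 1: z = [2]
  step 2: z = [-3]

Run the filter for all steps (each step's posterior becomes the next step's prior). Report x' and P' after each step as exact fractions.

step 0: x' = [-683/277, 189/277], P' = [1524/277 -996/277; -996/277 712/277]
step 1: x' = [-56856/31691, 17199/31691], P' = [154640/31691 -103044/31691; -103044/31691 75644/31691]
step 2: x' = [-4330677/3474431, 6355017/3474431], P' = [16502160/3474431 -10983000/3474431; -10983000/3474431 8074760/3474431]

step 0: x̄ = F·x = [1, 9]
step 0: P̄ = F·P·Fᵀ + Q = [12 12; 12 40]
step 0: y = z − H·x̄ = [32]
step 0: S = H·P̄·Hᵀ + R = [554]
step 0: K = P̄·Hᵀ·S⁻¹ = [-30/277; -72/277]
step 0: x' = x̄ + K·y = [-683/277, 189/277]
step 0: P' = (I − K·H)·P̄ = [1524/277 -996/277; -996/277 712/277]
step 1: x̄ = F·x = [-494/277, 567/277]
step 1: P̄ = F·P·Fᵀ + Q = [1352/277 -852/277; -852/277 7516/277]
step 1: y = z − H·x̄ = [1267/277]
step 1: S = H·P̄·Hᵀ + R = [63382/277]
step 1: K = P̄·Hᵀ·S⁻¹ = [-74/31691; -10422/31691]
step 1: x' = x̄ + K·y = [-56856/31691, 17199/31691]
step 1: P' = (I − K·H)·P̄ = [154640/31691 -103044/31691; -103044/31691 75644/31691]
step 2: x̄ = F·x = [-39657/31691, 51597/31691]
step 2: P̄ = F·P·Fᵀ + Q = [150960/31691 -82200/31691; -82200/31691 807560/31691]
step 2: y = z − H·x̄ = [-19596/31691]
step 2: S = H·P̄·Hᵀ + R = [6948862/31691]
step 2: K = P̄·Hᵀ·S⁻¹ = [-27660/3474431; -1129140/3474431]
step 2: x' = x̄ + K·y = [-4330677/3474431, 6355017/3474431]
step 2: P' = (I − K·H)·P̄ = [16502160/3474431 -10983000/3474431; -10983000/3474431 8074760/3474431]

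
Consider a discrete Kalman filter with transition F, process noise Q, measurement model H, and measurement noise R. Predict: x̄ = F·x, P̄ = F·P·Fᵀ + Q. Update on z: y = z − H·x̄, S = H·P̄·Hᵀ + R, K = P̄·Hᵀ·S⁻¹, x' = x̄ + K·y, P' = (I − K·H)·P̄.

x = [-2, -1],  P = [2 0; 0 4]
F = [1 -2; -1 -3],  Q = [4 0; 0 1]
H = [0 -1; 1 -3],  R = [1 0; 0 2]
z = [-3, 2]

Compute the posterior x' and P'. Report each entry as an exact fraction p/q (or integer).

x' = [3278/695, 956/695]
P' = [4158/695 1166/695; 1166/695 452/695]

x̄ = F·x = [0, 5]
P̄ = F·P·Fᵀ + Q = [22 22; 22 39]
y = z − H·x̄ = [2, 17]
S = H·P̄·Hᵀ + R = [40 95; 95 243]
K = P̄·Hᵀ·S⁻¹ = [-1166/695 66/139; -452/695 -19/139]
x' = x̄ + K·y = [3278/695, 956/695]
P' = (I − K·H)·P̄ = [4158/695 1166/695; 1166/695 452/695]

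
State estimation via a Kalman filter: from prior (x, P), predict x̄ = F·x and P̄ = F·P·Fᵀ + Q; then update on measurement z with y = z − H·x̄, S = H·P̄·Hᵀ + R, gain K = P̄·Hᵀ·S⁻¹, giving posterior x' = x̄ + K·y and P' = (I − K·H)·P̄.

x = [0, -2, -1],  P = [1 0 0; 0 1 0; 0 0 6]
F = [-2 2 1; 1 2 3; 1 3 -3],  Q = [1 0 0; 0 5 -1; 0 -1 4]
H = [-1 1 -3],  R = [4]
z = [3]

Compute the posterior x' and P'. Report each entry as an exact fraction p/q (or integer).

x̄ = F·x = [-5, -7, -3]
P̄ = F·P·Fᵀ + Q = [15 20 -14; 20 64 -48; -14 -48 68]
y = z − H·x̄ = [-4]
S = H·P̄·Hᵀ + R = [859]
K = P̄·Hᵀ·S⁻¹ = [47/859; 188/859; -238/859]
x' = x̄ + K·y = [-4483/859, -6765/859, -1625/859]
P' = (I − K·H)·P̄ = [10676/859 8344/859 -840/859; 8344/859 19632/859 3512/859; -840/859 3512/859 1768/859]

x' = [-4483/859, -6765/859, -1625/859]
P' = [10676/859 8344/859 -840/859; 8344/859 19632/859 3512/859; -840/859 3512/859 1768/859]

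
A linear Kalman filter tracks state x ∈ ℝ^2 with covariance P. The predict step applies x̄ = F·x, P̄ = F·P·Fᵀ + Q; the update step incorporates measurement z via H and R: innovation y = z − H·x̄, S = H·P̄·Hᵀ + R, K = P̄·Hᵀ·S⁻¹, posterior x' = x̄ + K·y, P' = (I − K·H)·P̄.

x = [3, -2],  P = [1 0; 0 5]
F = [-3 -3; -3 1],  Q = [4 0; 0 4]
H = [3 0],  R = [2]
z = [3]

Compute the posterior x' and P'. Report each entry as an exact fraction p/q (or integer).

x' = [129/131, -1495/131]
P' = [29/131 -3/131; -3/131 2277/131]

x̄ = F·x = [-3, -11]
P̄ = F·P·Fᵀ + Q = [58 -6; -6 18]
y = z − H·x̄ = [12]
S = H·P̄·Hᵀ + R = [524]
K = P̄·Hᵀ·S⁻¹ = [87/262; -9/262]
x' = x̄ + K·y = [129/131, -1495/131]
P' = (I − K·H)·P̄ = [29/131 -3/131; -3/131 2277/131]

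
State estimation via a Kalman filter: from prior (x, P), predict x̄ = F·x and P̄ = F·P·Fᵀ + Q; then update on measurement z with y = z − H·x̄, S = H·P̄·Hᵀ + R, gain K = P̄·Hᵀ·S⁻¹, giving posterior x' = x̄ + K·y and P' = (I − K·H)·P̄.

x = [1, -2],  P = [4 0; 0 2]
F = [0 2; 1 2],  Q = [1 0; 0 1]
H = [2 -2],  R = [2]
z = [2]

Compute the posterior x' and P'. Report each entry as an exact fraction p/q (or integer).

x̄ = F·x = [-4, -3]
P̄ = F·P·Fᵀ + Q = [9 8; 8 13]
y = z − H·x̄ = [4]
S = H·P̄·Hᵀ + R = [26]
K = P̄·Hᵀ·S⁻¹ = [1/13; -5/13]
x' = x̄ + K·y = [-48/13, -59/13]
P' = (I − K·H)·P̄ = [115/13 114/13; 114/13 119/13]

x' = [-48/13, -59/13]
P' = [115/13 114/13; 114/13 119/13]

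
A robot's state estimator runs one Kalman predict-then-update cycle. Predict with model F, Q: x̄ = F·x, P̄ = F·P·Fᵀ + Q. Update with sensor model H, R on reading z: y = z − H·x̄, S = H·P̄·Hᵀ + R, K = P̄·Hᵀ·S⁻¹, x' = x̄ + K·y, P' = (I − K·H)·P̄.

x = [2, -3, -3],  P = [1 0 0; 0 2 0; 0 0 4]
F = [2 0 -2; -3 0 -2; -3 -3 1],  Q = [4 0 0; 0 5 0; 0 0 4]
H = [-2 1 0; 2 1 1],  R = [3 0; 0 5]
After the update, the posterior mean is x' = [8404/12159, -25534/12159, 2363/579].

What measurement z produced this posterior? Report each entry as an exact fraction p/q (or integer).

z = [-3, 3]

x̄ = F·x = [10, 0, 0]
P̄ = F·P·Fᵀ + Q = [24 10 -14; 10 30 1; -14 1 35]
S = H·P̄·Hᵀ + R = [89 -37; -37 152]
K = P̄·Hᵀ·S⁻¹ = [-4148/12159 2510/12159; 3407/12159 4909/12159; 224/579 85/579]
x' − x̄ = [-113186/12159, -25534/12159, 2363/579] = K·y
y = (KᵀK)⁻¹·Kᵀ·(x' − x̄) = [17, -17]
z = y + H·x̄ = [17, -17] + [-20, 20] = [-3, 3]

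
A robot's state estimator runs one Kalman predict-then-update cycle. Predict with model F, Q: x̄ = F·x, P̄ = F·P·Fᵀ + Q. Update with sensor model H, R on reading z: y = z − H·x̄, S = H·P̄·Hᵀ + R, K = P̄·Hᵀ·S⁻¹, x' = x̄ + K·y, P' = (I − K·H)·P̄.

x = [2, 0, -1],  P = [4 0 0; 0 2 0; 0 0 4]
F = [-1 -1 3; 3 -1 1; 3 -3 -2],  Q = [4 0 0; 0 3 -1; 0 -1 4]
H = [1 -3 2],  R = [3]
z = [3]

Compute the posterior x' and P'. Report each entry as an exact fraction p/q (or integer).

x̄ = F·x = [-5, 5, 8]
P̄ = F·P·Fᵀ + Q = [46 2 -30; 2 45 33; -30 33 74]
y = z − H·x̄ = [7]
S = H·P̄·Hᵀ + R = [222]
K = P̄·Hᵀ·S⁻¹ = [-10/111; -67/222; 19/222]
x' = x̄ + K·y = [-625/111, 641/222, 1909/222]
P' = (I − K·H)·P̄ = [4906/111 -448/111 -3140/111; -448/111 5501/222 8599/222; -3140/111 8599/222 16067/222]

x' = [-625/111, 641/222, 1909/222]
P' = [4906/111 -448/111 -3140/111; -448/111 5501/222 8599/222; -3140/111 8599/222 16067/222]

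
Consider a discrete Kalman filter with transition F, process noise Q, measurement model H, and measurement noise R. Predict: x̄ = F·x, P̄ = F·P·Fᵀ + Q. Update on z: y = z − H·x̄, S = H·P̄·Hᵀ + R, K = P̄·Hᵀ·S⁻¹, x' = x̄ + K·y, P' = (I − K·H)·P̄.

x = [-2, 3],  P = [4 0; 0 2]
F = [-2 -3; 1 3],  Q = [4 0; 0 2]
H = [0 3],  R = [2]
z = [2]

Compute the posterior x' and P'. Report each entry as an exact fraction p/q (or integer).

x' = [196/109, 79/109]
P' = [1100/109 -26/109; -26/109 24/109]

x̄ = F·x = [-5, 7]
P̄ = F·P·Fᵀ + Q = [38 -26; -26 24]
y = z − H·x̄ = [-19]
S = H·P̄·Hᵀ + R = [218]
K = P̄·Hᵀ·S⁻¹ = [-39/109; 36/109]
x' = x̄ + K·y = [196/109, 79/109]
P' = (I − K·H)·P̄ = [1100/109 -26/109; -26/109 24/109]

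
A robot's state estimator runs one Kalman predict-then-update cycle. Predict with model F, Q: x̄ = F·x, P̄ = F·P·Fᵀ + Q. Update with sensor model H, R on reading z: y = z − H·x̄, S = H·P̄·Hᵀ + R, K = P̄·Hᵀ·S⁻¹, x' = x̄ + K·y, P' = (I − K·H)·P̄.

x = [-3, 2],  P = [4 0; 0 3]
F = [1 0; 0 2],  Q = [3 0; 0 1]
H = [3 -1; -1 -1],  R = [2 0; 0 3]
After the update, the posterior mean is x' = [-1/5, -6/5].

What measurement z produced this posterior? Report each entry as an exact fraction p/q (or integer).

x̄ = F·x = [-3, 4]
P̄ = F·P·Fᵀ + Q = [7 0; 0 13]
S = H·P̄·Hᵀ + R = [78 -8; -8 23]
K = P̄·Hᵀ·S⁻¹ = [427/1730 -189/865; -403/1730 -559/865]
x' − x̄ = [14/5, -26/5] = K·y
y = (KᵀK)⁻¹·Kᵀ·(x' − x̄) = [14, 3]
z = y + H·x̄ = [14, 3] + [-13, -1] = [1, 2]

z = [1, 2]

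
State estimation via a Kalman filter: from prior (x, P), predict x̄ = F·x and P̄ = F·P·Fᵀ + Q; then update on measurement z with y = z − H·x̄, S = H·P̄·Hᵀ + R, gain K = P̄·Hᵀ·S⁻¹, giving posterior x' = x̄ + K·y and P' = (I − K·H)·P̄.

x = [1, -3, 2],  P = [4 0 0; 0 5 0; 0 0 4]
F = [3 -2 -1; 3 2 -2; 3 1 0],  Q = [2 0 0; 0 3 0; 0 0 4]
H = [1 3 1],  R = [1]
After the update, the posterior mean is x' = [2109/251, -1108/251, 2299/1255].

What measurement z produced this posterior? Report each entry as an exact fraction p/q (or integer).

z = [-3]

x̄ = F·x = [7, -7, 0]
P̄ = F·P·Fᵀ + Q = [62 24 26; 24 75 46; 26 46 45]
S = H·P̄·Hᵀ + R = [1255]
K = P̄·Hᵀ·S⁻¹ = [32/251; 59/251; 209/1255]
x' − x̄ = [352/251, 649/251, 2299/1255] = K·y
y = (KᵀK)⁻¹·Kᵀ·(x' − x̄) = [11]
z = y + H·x̄ = [11] + [-14] = [-3]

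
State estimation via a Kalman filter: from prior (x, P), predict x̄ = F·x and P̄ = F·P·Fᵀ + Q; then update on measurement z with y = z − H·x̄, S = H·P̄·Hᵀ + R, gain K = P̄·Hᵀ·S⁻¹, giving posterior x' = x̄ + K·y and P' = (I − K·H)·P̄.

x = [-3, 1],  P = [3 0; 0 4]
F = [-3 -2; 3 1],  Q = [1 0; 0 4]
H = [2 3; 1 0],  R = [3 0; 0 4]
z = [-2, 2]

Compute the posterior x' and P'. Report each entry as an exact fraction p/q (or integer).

x' = [574/251, -573/251]
P' = [11868/3263 -7980/3263; -7980/3263 6405/3263]

x̄ = F·x = [7, -8]
P̄ = F·P·Fᵀ + Q = [44 -35; -35 35]
y = z − H·x̄ = [8, -5]
S = H·P̄·Hᵀ + R = [74 -17; -17 48]
K = P̄·Hᵀ·S⁻¹ = [-68/3263 2967/3263; 1085/3263 -1995/3263]
x' = x̄ + K·y = [574/251, -573/251]
P' = (I − K·H)·P̄ = [11868/3263 -7980/3263; -7980/3263 6405/3263]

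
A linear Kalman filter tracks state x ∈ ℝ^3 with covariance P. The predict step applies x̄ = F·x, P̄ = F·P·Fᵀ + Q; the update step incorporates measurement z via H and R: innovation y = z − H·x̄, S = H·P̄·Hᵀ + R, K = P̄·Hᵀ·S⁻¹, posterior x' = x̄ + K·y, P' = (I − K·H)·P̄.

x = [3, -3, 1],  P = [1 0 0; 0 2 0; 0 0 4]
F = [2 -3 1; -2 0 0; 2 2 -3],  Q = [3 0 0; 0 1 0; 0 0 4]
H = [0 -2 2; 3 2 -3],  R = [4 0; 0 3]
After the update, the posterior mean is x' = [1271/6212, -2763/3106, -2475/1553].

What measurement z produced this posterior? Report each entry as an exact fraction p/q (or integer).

x̄ = F·x = [16, -6, -3]
P̄ = F·P·Fᵀ + Q = [29 -4 -20; -4 5 -4; -20 -4 52]
S = H·P̄·Hᵀ + R = [264 -468; -468 1112]
K = P̄·Hᵀ·S⁻¹ = [7367/18636 905/3106; -639/3106 -241/3106; 1232/4659 -140/1553]
x' − x̄ = [-98121/6212, 15873/3106, 2184/1553] = K·y
y = (KᵀK)⁻¹·Kᵀ·(x' − x̄) = [-9, -42]
z = y + H·x̄ = [-9, -42] + [6, 45] = [-3, 3]

z = [-3, 3]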